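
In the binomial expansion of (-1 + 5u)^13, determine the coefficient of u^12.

The general term is C(13,j)·(-1)^j·(5u)^(13-j); the u^12 term has j = 1.
C(13,1) = 13.
Coefficient = C(13,1) · (-1)^1 · 5^12 = 13 · (-1) · 244140625 = -3173828125.

-3173828125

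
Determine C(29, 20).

C(29,20) = C(29,9) by symmetry.
C(29,9) = (29·28·27·26·25·24·23·22·21) / 9! = 3634245014400 / 362880 = 10015005.

10015005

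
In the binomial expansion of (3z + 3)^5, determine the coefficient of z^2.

2430

The general term is C(5,j)·(3z)^j·(3)^(5-j); the z^2 term has j = 2.
C(5,2) = 10.
Coefficient = C(5,2) · 3^2 · 3^3 = 10 · 9 · 27 = 2430.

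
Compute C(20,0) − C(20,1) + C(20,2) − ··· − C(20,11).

-75582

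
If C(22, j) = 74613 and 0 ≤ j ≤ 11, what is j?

C(22,j) increases on 0 ≤ j ≤ 11. C(22,5) = 26334 and C(22,6) = 74613, so j = 6.

6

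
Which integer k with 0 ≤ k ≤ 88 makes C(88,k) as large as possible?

44

C(88,k) is maximized at k = 88/2 = 44.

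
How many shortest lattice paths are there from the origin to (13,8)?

203490

Each path is a sequence of 21 steps with 13 rights: C(21,13) = 203490.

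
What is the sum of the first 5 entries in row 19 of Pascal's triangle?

5036

1 + 19 + 171 + 969 + 3876 = 5036.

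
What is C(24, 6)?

134596

C(24,6) = (24·23·22·21·20·19) / 6! = 96909120 / 720 = 134596.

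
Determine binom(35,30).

324632

C(35,30) = C(35,5) by symmetry.
C(35,5) = (35·34·33·32·31) / 5! = 38955840 / 120 = 324632.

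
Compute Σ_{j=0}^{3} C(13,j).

378

1 + 13 + 78 + 286 = 378.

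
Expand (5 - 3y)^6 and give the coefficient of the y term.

The general term is C(6,j)·(5)^j·(-3y)^(6-j); the y^1 term has j = 5.
C(6,5) = 6.
Coefficient = C(6,5) · 5^5 · (-3)^1 = 6 · 3125 · (-3) = -56250.

-56250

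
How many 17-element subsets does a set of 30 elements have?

119759850

C(30,17) = C(30,13) by symmetry.
C(30,13) = (30·29·28·27·26·25·24·23·22·21·20·19·18) / 13! = 745747076954880000 / 6227020800 = 119759850.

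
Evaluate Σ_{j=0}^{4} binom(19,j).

1 + 19 + 171 + 969 + 3876 = 5036.

5036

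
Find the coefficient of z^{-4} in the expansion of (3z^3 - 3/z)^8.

-52488

General term: C(8,j)·(3z^3)^j·(-3/z)^(8-j), with z-exponent 3j − 1(8−j) = 4j − 8.
Set 4j − 8 = -4: j = 1.
C(8,1) = 8; 3^1 = 3; (-3)^7 = -2187.
Coefficient = 8 · 3 · (-2187) = -52488.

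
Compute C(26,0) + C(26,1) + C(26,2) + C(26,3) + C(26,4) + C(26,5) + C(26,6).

313912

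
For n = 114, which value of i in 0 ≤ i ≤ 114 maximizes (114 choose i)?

57

C(114,i) is maximized at i = 114/2 = 57.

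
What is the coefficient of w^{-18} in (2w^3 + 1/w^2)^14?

364

General term: C(14,j)·(2w^3)^j·(1/w^2)^(14-j), with w-exponent 3j − 2(14−j) = 5j − 28.
Set 5j − 28 = -18: j = 2.
C(14,2) = 91; 2^2 = 4; 1^12 = 1.
Coefficient = 91 · 4 · 1 = 364.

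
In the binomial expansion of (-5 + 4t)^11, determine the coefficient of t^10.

-57671680

The general term is C(11,j)·(-5)^j·(4t)^(11-j); the t^10 term has j = 1.
C(11,1) = 11.
Coefficient = C(11,1) · (-5)^1 · 4^10 = 11 · (-5) · 1048576 = -57671680.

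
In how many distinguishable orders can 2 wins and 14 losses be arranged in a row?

120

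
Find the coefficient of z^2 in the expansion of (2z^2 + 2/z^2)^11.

946176

General term: C(11,j)·(2z^2)^j·(2/z^2)^(11-j), with z-exponent 2j − 2(11−j) = 4j − 22.
Set 4j − 22 = 2: j = 6.
C(11,6) = 462; 2^6 = 64; 2^5 = 32.
Coefficient = 462 · 64 · 32 = 946176.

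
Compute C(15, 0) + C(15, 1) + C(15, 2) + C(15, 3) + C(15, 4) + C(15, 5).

4944

1 + 15 + 105 + 455 + 1365 + 3003 = 4944.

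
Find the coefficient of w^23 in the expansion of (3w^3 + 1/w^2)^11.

1082565

General term: C(11,j)·(3w^3)^j·(1/w^2)^(11-j), with w-exponent 3j − 2(11−j) = 5j − 22.
Set 5j − 22 = 23: j = 9.
C(11,9) = 55; 3^9 = 19683; 1^2 = 1.
Coefficient = 55 · 19683 · 1 = 1082565.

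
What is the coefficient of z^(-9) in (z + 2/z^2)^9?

General term: C(9,j)·(z)^j·(2/z^2)^(9-j), with z-exponent 1j − 2(9−j) = 3j − 18.
Set 3j − 18 = -9: j = 3.
C(9,3) = 84; 1^3 = 1; 2^6 = 64.
Coefficient = 84 · 1 · 64 = 5376.

5376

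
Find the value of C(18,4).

C(18,4) = (18·17·16·15) / 4! = 73440 / 24 = 3060.

3060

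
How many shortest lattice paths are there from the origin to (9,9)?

Each path is a sequence of 18 steps with 9 rights: C(18,9) = 48620.

48620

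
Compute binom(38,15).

15471286560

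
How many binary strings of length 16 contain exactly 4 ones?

Choose the 4 positions: C(16,4) = 1820.

1820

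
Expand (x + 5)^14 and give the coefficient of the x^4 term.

9775390625

The general term is C(14,j)·(x)^j·(5)^(14-j); the x^4 term has j = 4.
C(14,4) = 1001.
Coefficient = C(14,4) · 5^10 = 1001 · 9765625 = 9775390625.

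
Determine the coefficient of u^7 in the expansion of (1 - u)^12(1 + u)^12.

Coefficient of u^7 = Σ_{j} C(12,j)·(-1)^j·C(12,7-j)·1^(7-j) for j from 0 to 7.
= 792 + (-11088) + 52272 + (-108900) + 108900 + (-52272) + 11088 + (-792) = 0.

0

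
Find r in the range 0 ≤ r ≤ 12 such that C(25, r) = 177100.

C(25,r) increases on 0 ≤ r ≤ 12. C(25,5) = 53130 and C(25,6) = 177100, so r = 6.

6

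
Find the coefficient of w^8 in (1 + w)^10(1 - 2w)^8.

-435

Coefficient of w^8 = Σ_{j} C(10,j)·1^j·C(8,8-j)·(-2)^(8-j) for j from 0 to 8.
= 256 + (-10240) + 80640 + (-215040) + 235200 + (-112896) + 23520 + (-1920) + 45 = -435.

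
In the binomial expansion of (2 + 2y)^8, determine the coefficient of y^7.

2048

The general term is C(8,j)·(2)^j·(2y)^(8-j); the y^7 term has j = 1.
C(8,1) = 8.
Coefficient = C(8,1) · 2^1 · 2^7 = 8 · 2 · 128 = 2048.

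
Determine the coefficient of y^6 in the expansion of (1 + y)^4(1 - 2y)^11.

Coefficient of y^6 = Σ_{j} C(4,j)·1^j·C(11,6-j)·(-2)^(6-j) for j from 0 to 4.
= 29568 + (-59136) + 31680 + (-5280) + 220 = -2948.

-2948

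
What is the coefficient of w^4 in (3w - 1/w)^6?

General term: C(6,j)·(3w)^j·(-1/w)^(6-j), with w-exponent 1j − 1(6−j) = 2j − 6.
Set 2j − 6 = 4: j = 5.
C(6,5) = 6; 3^5 = 243; (-1)^1 = -1.
Coefficient = 6 · 243 · (-1) = -1458.

-1458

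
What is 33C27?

C(33,27) = C(33,6) by symmetry.
C(33,6) = (33·32·31·30·29·28) / 6! = 797448960 / 720 = 1107568.

1107568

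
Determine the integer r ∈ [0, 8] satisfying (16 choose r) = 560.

C(16,r) increases on 0 ≤ r ≤ 8. C(16,2) = 120 and C(16,3) = 560, so r = 3.

3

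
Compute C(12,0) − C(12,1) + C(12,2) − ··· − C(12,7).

The partial alternating sum Σ_{k=0}^{7} (−1)^k C(12,k) = (−1)^7 C(11,7) = -330.

-330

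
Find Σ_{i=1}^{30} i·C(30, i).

Differentiating (1+x)^30 and setting x=1: Σ i·C(30,i) = 30·2^29 = 16106127360.

16106127360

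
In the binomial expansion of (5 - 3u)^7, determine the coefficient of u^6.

The general term is C(7,j)·(5)^j·(-3u)^(7-j); the u^6 term has j = 1.
C(7,1) = 7.
Coefficient = C(7,1) · 5^1 · (-3)^6 = 7 · 5 · 729 = 25515.

25515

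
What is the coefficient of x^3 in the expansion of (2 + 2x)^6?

1280

The general term is C(6,j)·(2)^j·(2x)^(6-j); the x^3 term has j = 3.
C(6,3) = 20.
Coefficient = C(6,3) · 2^3 · 2^3 = 20 · 8 · 8 = 1280.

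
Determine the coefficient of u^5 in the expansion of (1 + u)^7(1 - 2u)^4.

21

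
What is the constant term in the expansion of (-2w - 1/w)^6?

160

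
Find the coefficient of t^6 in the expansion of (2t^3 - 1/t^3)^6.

General term: C(6,j)·(2t^3)^j·(-1/t^3)^(6-j), with t-exponent 3j − 3(6−j) = 6j − 18.
Set 6j − 18 = 6: j = 4.
C(6,4) = 15; 2^4 = 16; (-1)^2 = 1.
Coefficient = 15 · 16 · 1 = 240.

240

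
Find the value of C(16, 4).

C(16,4) = (16·15·14·13) / 4! = 43680 / 24 = 1820.

1820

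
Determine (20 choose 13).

C(20,13) = C(20,7) by symmetry.
C(20,7) = (20·19·18·17·16·15·14) / 7! = 390700800 / 5040 = 77520.

77520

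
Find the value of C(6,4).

C(6,4) = C(6,2) by symmetry.
C(6,2) = (6·5) / 2! = 30 / 2 = 15.

15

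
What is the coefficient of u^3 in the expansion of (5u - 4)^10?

-245760000

The general term is C(10,j)·(5u)^j·(-4)^(10-j); the u^3 term has j = 3.
C(10,3) = 120.
Coefficient = C(10,3) · 5^3 · (-4)^7 = 120 · 125 · (-16384) = -245760000.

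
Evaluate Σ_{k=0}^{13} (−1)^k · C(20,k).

The partial alternating sum Σ_{k=0}^{13} (−1)^k C(20,k) = (−1)^13 C(19,13) = -27132.

-27132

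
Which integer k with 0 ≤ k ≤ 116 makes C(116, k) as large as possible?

C(116,k) is maximized at k = 116/2 = 58.

58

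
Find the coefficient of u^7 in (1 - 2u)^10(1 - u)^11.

Coefficient of u^7 = Σ_{j} C(10,j)·(-2)^j·C(11,7-j)·(-1)^(7-j) for j from 0 to 7.
= (-330) + (-9240) + (-83160) + (-316800) + (-554400) + (-443520) + (-147840) + (-15360) = -1570650.

-1570650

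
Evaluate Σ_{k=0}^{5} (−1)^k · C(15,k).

The partial alternating sum Σ_{k=0}^{5} (−1)^k C(15,k) = (−1)^5 C(14,5) = -2002.

-2002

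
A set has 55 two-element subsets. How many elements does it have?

11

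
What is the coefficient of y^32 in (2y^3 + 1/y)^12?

24576

General term: C(12,j)·(2y^3)^j·(1/y)^(12-j), with y-exponent 3j − 1(12−j) = 4j − 12.
Set 4j − 12 = 32: j = 11.
C(12,11) = 12; 2^11 = 2048; 1^1 = 1.
Coefficient = 12 · 2048 · 1 = 24576.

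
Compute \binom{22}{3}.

C(22,3) = (22·21·20) / 3! = 9240 / 6 = 1540.

1540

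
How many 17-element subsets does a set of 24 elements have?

346104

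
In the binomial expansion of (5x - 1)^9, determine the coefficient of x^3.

The general term is C(9,j)·(5x)^j·(-1)^(9-j); the x^3 term has j = 3.
C(9,3) = 84.
Coefficient = C(9,3) · 5^3 = 84 · 125 = 10500.

10500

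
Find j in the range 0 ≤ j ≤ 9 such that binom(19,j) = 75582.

8

C(19,j) increases on 0 ≤ j ≤ 9. C(19,7) = 50388 and C(19,8) = 75582, so j = 8.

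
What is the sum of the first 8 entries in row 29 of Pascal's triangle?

1 + 29 + 406 + 3654 + 23751 + 118755 + 475020 + 1560780 = 2182396.

2182396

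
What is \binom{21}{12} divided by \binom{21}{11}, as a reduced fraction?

5/6

C(n,k+1)/C(n,k) = (n−k)/(k+1) = (21−11)/(11+1) = 10/12 = 5/6.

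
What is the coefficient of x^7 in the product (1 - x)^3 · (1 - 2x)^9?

Coefficient of x^7 = Σ_{j} C(3,j)·(-1)^j·C(9,7-j)·(-2)^(7-j) for j from 0 to 3.
= (-4608) + (-16128) + (-12096) + (-2016) = -34848.

-34848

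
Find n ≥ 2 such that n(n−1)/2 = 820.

41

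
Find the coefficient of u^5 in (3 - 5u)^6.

The general term is C(6,j)·(3)^j·(-5u)^(6-j); the u^5 term has j = 1.
C(6,1) = 6.
Coefficient = C(6,1) · 3^1 · (-5)^5 = 6 · 3 · (-3125) = -56250.

-56250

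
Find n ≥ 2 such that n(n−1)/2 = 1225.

n(n−1)/2 = 1225 ⇒ n(n−1) = 2450. Since 50·49 = 2450, n = 50.

50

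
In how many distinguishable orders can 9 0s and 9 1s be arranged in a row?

48620

Choose positions for the 0s: C(18,9) = 48620.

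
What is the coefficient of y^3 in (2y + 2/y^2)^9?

General term: C(9,j)·(2y)^j·(2/y^2)^(9-j), with y-exponent 1j − 2(9−j) = 3j − 18.
Set 3j − 18 = 3: j = 7.
C(9,7) = 36; 2^7 = 128; 2^2 = 4.
Coefficient = 36 · 128 · 4 = 18432.

18432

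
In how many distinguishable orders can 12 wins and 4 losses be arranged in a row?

1820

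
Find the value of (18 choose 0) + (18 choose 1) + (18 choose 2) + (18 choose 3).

988

1 + 18 + 153 + 816 = 988.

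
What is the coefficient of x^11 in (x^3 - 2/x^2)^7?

General term: C(7,j)·(x^3)^j·(-2/x^2)^(7-j), with x-exponent 3j − 2(7−j) = 5j − 14.
Set 5j − 14 = 11: j = 5.
C(7,5) = 21; 1^5 = 1; (-2)^2 = 4.
Coefficient = 21 · 1 · 4 = 84.

84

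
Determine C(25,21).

C(25,21) = C(25,4) by symmetry.
C(25,4) = (25·24·23·22) / 4! = 303600 / 24 = 12650.

12650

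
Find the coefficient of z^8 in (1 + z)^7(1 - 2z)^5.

Coefficient of z^8 = Σ_{j} C(7,j)·1^j·C(5,8-j)·(-2)^(8-j) for j from 3 to 7.
= (-1120) + 2800 + (-1680) + 280 + (-10) = 270.

270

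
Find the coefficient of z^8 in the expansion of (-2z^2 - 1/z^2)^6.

General term: C(6,j)·(-2z^2)^j·(-1/z^2)^(6-j), with z-exponent 2j − 2(6−j) = 4j − 12.
Set 4j − 12 = 8: j = 5.
C(6,5) = 6; (-2)^5 = -32; (-1)^1 = -1.
Coefficient = 6 · (-32) · (-1) = 192.

192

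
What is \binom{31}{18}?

C(31,18) = C(31,13) by symmetry.
C(31,13) = (31·30·29·28·27·26·25·24·23·22·21·20·19) / 13! = 1284342188088960000 / 6227020800 = 206253075.

206253075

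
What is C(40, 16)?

C(40,16) = (40·39·38·37·36·35·34·33·32·31·30·29·28·27·26·25) / 16! = 1315041316842168115200000 / 20922789888000 = 62852101650.

62852101650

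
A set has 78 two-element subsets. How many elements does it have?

n(n−1)/2 = 78 ⇒ n(n−1) = 156. Since 13·12 = 156, n = 13.

13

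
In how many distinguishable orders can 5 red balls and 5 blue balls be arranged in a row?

252

Choose positions for the red balls: C(10,5) = 252.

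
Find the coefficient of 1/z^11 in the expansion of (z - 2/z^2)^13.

General term: C(13,j)·(z)^j·(-2/z^2)^(13-j), with z-exponent 1j − 2(13−j) = 3j − 26.
Set 3j − 26 = -11: j = 5.
C(13,5) = 1287; 1^5 = 1; (-2)^8 = 256.
Coefficient = 1287 · 1 · 256 = 329472.

329472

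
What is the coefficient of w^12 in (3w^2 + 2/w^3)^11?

4330260

General term: C(11,j)·(3w^2)^j·(2/w^3)^(11-j), with w-exponent 2j − 3(11−j) = 5j − 33.
Set 5j − 33 = 12: j = 9.
C(11,9) = 55; 3^9 = 19683; 2^2 = 4.
Coefficient = 55 · 19683 · 4 = 4330260.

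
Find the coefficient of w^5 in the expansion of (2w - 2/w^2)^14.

General term: C(14,j)·(2w)^j·(-2/w^2)^(14-j), with w-exponent 1j − 2(14−j) = 3j − 28.
Set 3j − 28 = 5: j = 11.
C(14,11) = 364; 2^11 = 2048; (-2)^3 = -8.
Coefficient = 364 · 2048 · (-8) = -5963776.

-5963776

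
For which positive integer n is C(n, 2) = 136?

17

n(n−1)/2 = 136 ⇒ n(n−1) = 272. Since 17·16 = 272, n = 17.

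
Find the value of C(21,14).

C(21,14) = C(21,7) by symmetry.
C(21,7) = (21·20·19·18·17·16·15) / 7! = 586051200 / 5040 = 116280.

116280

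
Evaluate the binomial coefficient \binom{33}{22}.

193536720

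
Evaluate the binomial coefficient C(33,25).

13884156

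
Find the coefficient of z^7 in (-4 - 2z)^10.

983040

The general term is C(10,j)·(-4)^j·(-2z)^(10-j); the z^7 term has j = 3.
C(10,3) = 120.
Coefficient = C(10,3) · (-4)^3 · (-2)^7 = 120 · (-64) · (-128) = 983040.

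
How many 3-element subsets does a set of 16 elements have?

560

C(16,3) = (16·15·14) / 3! = 3360 / 6 = 560.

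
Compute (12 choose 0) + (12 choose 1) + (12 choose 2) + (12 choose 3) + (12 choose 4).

794

1 + 12 + 66 + 220 + 495 = 794.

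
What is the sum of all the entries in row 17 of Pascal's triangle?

131072

Setting x = 1 in (1+x)^17 gives Σ C(17,i) = 2^17 = 131072.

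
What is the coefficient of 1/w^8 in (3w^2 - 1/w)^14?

General term: C(14,j)·(3w^2)^j·(-1/w)^(14-j), with w-exponent 2j − 1(14−j) = 3j − 14.
Set 3j − 14 = -8: j = 2.
C(14,2) = 91; 3^2 = 9; (-1)^12 = 1.
Coefficient = 91 · 9 · 1 = 819.

819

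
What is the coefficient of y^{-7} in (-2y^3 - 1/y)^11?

General term: C(11,j)·(-2y^3)^j·(-1/y)^(11-j), with y-exponent 3j − 1(11−j) = 4j − 11.
Set 4j − 11 = -7: j = 1.
C(11,1) = 11; (-2)^1 = -2; (-1)^10 = 1.
Coefficient = 11 · (-2) · 1 = -22.

-22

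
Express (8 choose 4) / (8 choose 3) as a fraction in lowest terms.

C(n,k+1)/C(n,k) = (n−k)/(k+1) = (8−3)/(3+1) = 5/4.

5/4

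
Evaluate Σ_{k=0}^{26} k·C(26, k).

872415232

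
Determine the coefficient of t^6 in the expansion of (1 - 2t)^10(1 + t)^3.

Coefficient of t^6 = Σ_{j} C(10,j)·(-2)^j·C(3,6-j)·1^(6-j) for j from 3 to 6.
= (-960) + 10080 + (-24192) + 13440 = -1632.

-1632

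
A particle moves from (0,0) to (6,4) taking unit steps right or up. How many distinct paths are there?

210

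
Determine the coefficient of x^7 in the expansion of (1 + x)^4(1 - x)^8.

-8

Coefficient of x^7 = Σ_{j} C(4,j)·1^j·C(8,7-j)·(-1)^(7-j) for j from 0 to 4.
= (-8) + 112 + (-336) + 280 + (-56) = -8.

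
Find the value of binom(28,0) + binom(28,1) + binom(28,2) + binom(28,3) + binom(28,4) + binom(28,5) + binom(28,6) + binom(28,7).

1683218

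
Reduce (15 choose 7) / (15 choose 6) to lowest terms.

9/7

C(n,k+1)/C(n,k) = (n−k)/(k+1) = (15−6)/(6+1) = 9/7.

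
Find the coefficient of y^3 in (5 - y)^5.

The general term is C(5,j)·(5)^j·(-y)^(5-j); the y^3 term has j = 2.
C(5,2) = 10.
Coefficient = C(5,2) · 5^2 · (-1)^3 = 10 · 25 · (-1) = -250.

-250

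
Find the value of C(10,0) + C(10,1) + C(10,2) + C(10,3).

1 + 10 + 45 + 120 = 176.

176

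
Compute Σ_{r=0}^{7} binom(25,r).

726206

1 + 25 + 300 + 2300 + 12650 + 53130 + 177100 + 480700 = 726206.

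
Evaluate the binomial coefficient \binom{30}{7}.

C(30,7) = (30·29·28·27·26·25·24) / 7! = 10260432000 / 5040 = 2035800.

2035800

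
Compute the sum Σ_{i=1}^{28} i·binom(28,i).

3758096384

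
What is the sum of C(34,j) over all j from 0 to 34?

17179869184

Setting x = 1 in (1+x)^34 gives Σ C(34,j) = 2^34 = 17179869184.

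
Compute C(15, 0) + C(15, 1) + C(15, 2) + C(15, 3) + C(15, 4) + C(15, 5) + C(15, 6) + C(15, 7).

16384

1 + 15 + 105 + 455 + 1365 + 3003 + 5005 + 6435 = 16384.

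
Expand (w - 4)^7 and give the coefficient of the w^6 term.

-28

The general term is C(7,j)·(w)^j·(-4)^(7-j); the w^6 term has j = 6.
C(7,6) = 7.
Coefficient = C(7,6) · (-4)^1 = 7 · (-4) = -28.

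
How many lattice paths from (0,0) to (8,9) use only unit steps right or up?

24310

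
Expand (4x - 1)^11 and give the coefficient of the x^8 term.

The general term is C(11,j)·(4x)^j·(-1)^(11-j); the x^8 term has j = 8.
C(11,8) = 165.
Coefficient = C(11,8) · 4^8 · (-1)^3 = 165 · 65536 · (-1) = -10813440.

-10813440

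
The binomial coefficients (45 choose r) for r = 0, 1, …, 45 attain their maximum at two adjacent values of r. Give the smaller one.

22

For odd n = 45, C(45,r) peaks at r = (n−1)/2 and (n+1)/2; the smaller is 22.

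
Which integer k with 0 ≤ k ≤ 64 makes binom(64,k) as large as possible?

C(64,k) is maximized at k = 64/2 = 32.

32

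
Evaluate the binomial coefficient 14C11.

C(14,11) = C(14,3) by symmetry.
C(14,3) = (14·13·12) / 3! = 2184 / 6 = 364.

364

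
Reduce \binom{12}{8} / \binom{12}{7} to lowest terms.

5/8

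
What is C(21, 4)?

C(21,4) = (21·20·19·18) / 4! = 143640 / 24 = 5985.

5985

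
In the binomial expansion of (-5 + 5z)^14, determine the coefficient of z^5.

The general term is C(14,j)·(-5)^j·(5z)^(14-j); the z^5 term has j = 9.
C(14,9) = 2002.
Coefficient = C(14,9) · (-5)^9 · 5^5 = 2002 · (-1953125) · 3125 = -12219238281250.

-12219238281250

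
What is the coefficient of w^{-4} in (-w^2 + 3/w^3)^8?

General term: C(8,j)·(-w^2)^j·(3/w^3)^(8-j), with w-exponent 2j − 3(8−j) = 5j − 24.
Set 5j − 24 = -4: j = 4.
C(8,4) = 70; (-1)^4 = 1; 3^4 = 81.
Coefficient = 70 · 1 · 81 = 5670.

5670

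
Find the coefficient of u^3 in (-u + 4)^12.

The general term is C(12,j)·(-u)^j·(4)^(12-j); the u^3 term has j = 3.
C(12,3) = 220.
Coefficient = C(12,3) · (-1)^3 · 4^9 = 220 · (-1) · 262144 = -57671680.

-57671680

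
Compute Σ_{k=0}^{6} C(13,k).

1 + 13 + 78 + 286 + 715 + 1287 + 1716 = 4096.

4096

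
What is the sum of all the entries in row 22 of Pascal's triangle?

The entries of row 22 sum to 2^22 = 4194304.

4194304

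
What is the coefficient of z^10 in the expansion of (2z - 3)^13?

-7907328

The general term is C(13,j)·(2z)^j·(-3)^(13-j); the z^10 term has j = 10.
C(13,10) = 286.
Coefficient = C(13,10) · 2^10 · (-3)^3 = 286 · 1024 · (-27) = -7907328.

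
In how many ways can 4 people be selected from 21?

5985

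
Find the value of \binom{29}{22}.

1560780

C(29,22) = C(29,7) by symmetry.
C(29,7) = (29·28·27·26·25·24·23) / 7! = 7866331200 / 5040 = 1560780.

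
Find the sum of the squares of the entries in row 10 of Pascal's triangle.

184756

Σ C(10,i)² is the coefficient of x^10 in (1+x)^10(1+x)^10 = (1+x)^20, i.e. C(20,10) = 184756.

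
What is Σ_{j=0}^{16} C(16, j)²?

Σ C(16,j)² is the coefficient of x^16 in (1+x)^16(1+x)^16 = (1+x)^32, i.e. C(32,16) = 601080390.

601080390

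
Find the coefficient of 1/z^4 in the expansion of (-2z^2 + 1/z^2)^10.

General term: C(10,j)·(-2z^2)^j·(1/z^2)^(10-j), with z-exponent 2j − 2(10−j) = 4j − 20.
Set 4j − 20 = -4: j = 4.
C(10,4) = 210; (-2)^4 = 16; 1^6 = 1.
Coefficient = 210 · 16 · 1 = 3360.

3360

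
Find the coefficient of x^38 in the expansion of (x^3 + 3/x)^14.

42

General term: C(14,j)·(x^3)^j·(3/x)^(14-j), with x-exponent 3j − 1(14−j) = 4j − 14.
Set 4j − 14 = 38: j = 13.
C(14,13) = 14; 1^13 = 1; 3^1 = 3.
Coefficient = 14 · 1 · 3 = 42.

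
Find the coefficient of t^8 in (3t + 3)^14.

The general term is C(14,j)·(3t)^j·(3)^(14-j); the t^8 term has j = 8.
C(14,8) = 3003.
Coefficient = C(14,8) · 3^8 · 3^6 = 3003 · 6561 · 729 = 14363255907.

14363255907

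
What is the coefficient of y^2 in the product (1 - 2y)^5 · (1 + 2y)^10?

20

Coefficient of y^2 = Σ_{j} C(5,j)·(-2)^j·C(10,2-j)·2^(2-j) for j from 0 to 2.
= 180 + (-200) + 40 = 20.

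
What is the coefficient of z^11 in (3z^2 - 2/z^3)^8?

-34992

General term: C(8,j)·(3z^2)^j·(-2/z^3)^(8-j), with z-exponent 2j − 3(8−j) = 5j − 24.
Set 5j − 24 = 11: j = 7.
C(8,7) = 8; 3^7 = 2187; (-2)^1 = -2.
Coefficient = 8 · 2187 · (-2) = -34992.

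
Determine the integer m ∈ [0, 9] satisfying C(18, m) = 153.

C(18,m) increases on 0 ≤ m ≤ 9. C(18,1) = 18 and C(18,2) = 153, so m = 2.

2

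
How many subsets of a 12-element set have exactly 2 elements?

Choose the 2 positions: C(12,2) = 66.

66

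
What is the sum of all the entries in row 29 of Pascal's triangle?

536870912

Setting x = 1 in (1+x)^29 gives Σ C(29,j) = 2^29 = 536870912.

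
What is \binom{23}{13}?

1144066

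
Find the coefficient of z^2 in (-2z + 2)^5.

The general term is C(5,j)·(-2z)^j·(2)^(5-j); the z^2 term has j = 2.
C(5,2) = 10.
Coefficient = C(5,2) · (-2)^2 · 2^3 = 10 · 4 · 8 = 320.

320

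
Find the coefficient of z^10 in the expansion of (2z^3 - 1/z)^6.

General term: C(6,j)·(2z^3)^j·(-1/z)^(6-j), with z-exponent 3j − 1(6−j) = 4j − 6.
Set 4j − 6 = 10: j = 4.
C(6,4) = 15; 2^4 = 16; (-1)^2 = 1.
Coefficient = 15 · 16 · 1 = 240.

240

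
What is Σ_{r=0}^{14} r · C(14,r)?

114688

Since r·C(14,r) = 14·C(13,r−1), the sum is 14·2^13 = 14·8192 = 114688.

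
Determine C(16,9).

11440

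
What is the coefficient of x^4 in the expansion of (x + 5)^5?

The general term is C(5,j)·(x)^j·(5)^(5-j); the x^4 term has j = 4.
C(5,4) = 5.
Coefficient = C(5,4) · 5^1 = 5 · 5 = 25.

25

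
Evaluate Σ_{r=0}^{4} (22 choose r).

1 + 22 + 231 + 1540 + 7315 = 9109.

9109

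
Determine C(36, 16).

7307872110

C(36,16) = (36·35·34·33·32·31·30·29·28·27·26·25·24·23·22·21) / 16! = 152901072685905223680000 / 20922789888000 = 7307872110.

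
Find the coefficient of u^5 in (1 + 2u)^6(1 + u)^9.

Coefficient of u^5 = Σ_{j} C(6,j)·2^j·C(9,5-j)·1^(5-j) for j from 0 to 5.
= 126 + 1512 + 5040 + 5760 + 2160 + 192 = 14790.

14790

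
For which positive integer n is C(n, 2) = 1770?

60

n(n−1)/2 = 1770 ⇒ n(n−1) = 3540. Since 60·59 = 3540, n = 60.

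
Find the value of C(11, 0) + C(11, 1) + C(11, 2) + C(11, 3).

232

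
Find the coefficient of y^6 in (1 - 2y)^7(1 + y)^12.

Coefficient of y^6 = Σ_{j} C(7,j)·(-2)^j·C(12,6-j)·1^(6-j) for j from 0 to 6.
= 924 + (-11088) + 41580 + (-61600) + 36960 + (-8064) + 448 = -840.

-840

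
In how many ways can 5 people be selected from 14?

This is C(14,5) = 2002.

2002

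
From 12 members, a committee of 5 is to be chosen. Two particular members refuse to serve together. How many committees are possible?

672

All 5-subsets: C(12,5) = 792. Those containing both fixed elements: C(10,3) = 120.
792 − 120 = 672.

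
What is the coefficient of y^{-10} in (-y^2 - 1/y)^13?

General term: C(13,j)·(-y^2)^j·(-1/y)^(13-j), with y-exponent 2j − 1(13−j) = 3j − 13.
Set 3j − 13 = -10: j = 1.
C(13,1) = 13; (-1)^1 = -1; (-1)^12 = 1.
Coefficient = 13 · (-1) · 1 = -13.

-13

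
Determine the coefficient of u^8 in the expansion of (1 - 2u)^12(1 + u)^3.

Coefficient of u^8 = Σ_{j} C(12,j)·(-2)^j·C(3,8-j)·1^(8-j) for j from 5 to 8.
= (-25344) + 177408 + (-304128) + 126720 = -25344.

-25344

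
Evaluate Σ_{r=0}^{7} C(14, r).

1 + 14 + 91 + 364 + 1001 + 2002 + 3003 + 3432 = 9908.

9908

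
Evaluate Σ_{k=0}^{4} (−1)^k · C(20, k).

The partial alternating sum Σ_{k=0}^{4} (−1)^k C(20,k) = (−1)^4 C(19,4) = 3876.

3876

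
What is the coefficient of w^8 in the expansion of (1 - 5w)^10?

The general term is C(10,j)·(1)^j·(-5w)^(10-j); the w^8 term has j = 2.
C(10,2) = 45.
Coefficient = C(10,2) · (-5)^8 = 45 · 390625 = 17578125.

17578125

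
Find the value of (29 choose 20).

C(29,20) = C(29,9) by symmetry.
C(29,9) = (29·28·27·26·25·24·23·22·21) / 9! = 3634245014400 / 362880 = 10015005.

10015005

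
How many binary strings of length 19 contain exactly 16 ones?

969

Choose the 16 positions: C(19,16) = 969.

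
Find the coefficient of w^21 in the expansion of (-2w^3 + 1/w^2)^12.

-112640

General term: C(12,j)·(-2w^3)^j·(1/w^2)^(12-j), with w-exponent 3j − 2(12−j) = 5j − 24.
Set 5j − 24 = 21: j = 9.
C(12,9) = 220; (-2)^9 = -512; 1^3 = 1.
Coefficient = 220 · (-512) · 1 = -112640.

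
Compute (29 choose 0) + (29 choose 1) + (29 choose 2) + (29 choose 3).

1 + 29 + 406 + 3654 = 4090.

4090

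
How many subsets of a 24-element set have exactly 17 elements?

346104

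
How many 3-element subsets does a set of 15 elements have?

455

C(15,3) = (15·14·13) / 3! = 2730 / 6 = 455.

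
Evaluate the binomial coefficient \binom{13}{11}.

C(13,11) = C(13,2) by symmetry.
C(13,2) = (13·12) / 2! = 156 / 2 = 78.

78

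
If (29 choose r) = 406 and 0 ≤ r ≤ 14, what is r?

2

C(29,r) increases on 0 ≤ r ≤ 14. C(29,1) = 29 and C(29,2) = 406, so r = 2.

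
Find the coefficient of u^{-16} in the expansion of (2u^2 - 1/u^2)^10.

General term: C(10,j)·(2u^2)^j·(-1/u^2)^(10-j), with u-exponent 2j − 2(10−j) = 4j − 20.
Set 4j − 20 = -16: j = 1.
C(10,1) = 10; 2^1 = 2; (-1)^9 = -1.
Coefficient = 10 · 2 · (-1) = -20.

-20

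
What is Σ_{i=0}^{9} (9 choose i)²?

48620

By Vandermonde's identity, Σ C(9,i)² = C(18,9) = 48620.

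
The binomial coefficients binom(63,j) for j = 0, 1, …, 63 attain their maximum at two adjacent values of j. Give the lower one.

For odd n = 63, C(63,j) peaks at j = (n−1)/2 and (n+1)/2; the lower is 31.

31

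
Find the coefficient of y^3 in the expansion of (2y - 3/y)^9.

-145152

General term: C(9,j)·(2y)^j·(-3/y)^(9-j), with y-exponent 1j − 1(9−j) = 2j − 9.
Set 2j − 9 = 3: j = 6.
C(9,6) = 84; 2^6 = 64; (-3)^3 = -27.
Coefficient = 84 · 64 · (-27) = -145152.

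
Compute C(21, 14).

C(21,14) = C(21,7) by symmetry.
C(21,7) = (21·20·19·18·17·16·15) / 7! = 586051200 / 5040 = 116280.

116280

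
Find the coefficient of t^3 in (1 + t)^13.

286

The general term is C(13,j)·(1)^j·(t)^(13-j); the t^3 term has j = 10.
C(13,10) = 286.
Coefficient = C(13,10) = 286.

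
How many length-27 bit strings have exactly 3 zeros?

Choose the 3 positions: C(27,3) = 2925.

2925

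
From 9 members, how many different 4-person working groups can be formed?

126

This is C(9,4) = 126.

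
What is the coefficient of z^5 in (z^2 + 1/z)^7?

35

General term: C(7,j)·(z^2)^j·(1/z)^(7-j), with z-exponent 2j − 1(7−j) = 3j − 7.
Set 3j − 7 = 5: j = 4.
C(7,4) = 35; 1^4 = 1; 1^3 = 1.
Coefficient = 35 · 1 · 1 = 35.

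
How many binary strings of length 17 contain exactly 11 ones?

Choose the 11 positions: C(17,11) = 12376.

12376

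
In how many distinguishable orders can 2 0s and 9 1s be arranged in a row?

Choose positions for the 0s: C(11,2) = 55.

55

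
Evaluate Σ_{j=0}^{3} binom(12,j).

299

1 + 12 + 66 + 220 = 299.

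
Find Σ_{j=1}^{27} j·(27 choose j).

Since j·C(27,j) = 27·C(26,j−1), the sum is 27·2^26 = 27·67108864 = 1811939328.

1811939328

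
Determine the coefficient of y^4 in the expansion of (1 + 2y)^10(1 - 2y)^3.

-400

Coefficient of y^4 = Σ_{j} C(10,j)·2^j·C(3,4-j)·(-2)^(4-j) for j from 1 to 4.
= (-160) + 2160 + (-5760) + 3360 = -400.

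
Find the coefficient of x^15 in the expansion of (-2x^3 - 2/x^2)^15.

General term: C(15,j)·(-2x^3)^j·(-2/x^2)^(15-j), with x-exponent 3j − 2(15−j) = 5j − 30.
Set 5j − 30 = 15: j = 9.
C(15,9) = 5005; (-2)^9 = -512; (-2)^6 = 64.
Coefficient = 5005 · (-512) · 64 = -164003840.

-164003840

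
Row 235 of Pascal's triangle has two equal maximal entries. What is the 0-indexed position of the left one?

For odd n = 235, C(235,m) peaks at m = (n−1)/2 and (n+1)/2; the lesser is 117.

117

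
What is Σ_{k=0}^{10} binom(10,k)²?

184756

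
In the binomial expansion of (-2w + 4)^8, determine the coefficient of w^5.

-114688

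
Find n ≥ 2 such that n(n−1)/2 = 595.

35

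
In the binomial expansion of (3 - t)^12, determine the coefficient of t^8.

40095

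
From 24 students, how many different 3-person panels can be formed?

2024

This is C(24,3) = 2024.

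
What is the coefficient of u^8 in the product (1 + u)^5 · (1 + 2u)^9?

Coefficient of u^8 = Σ_{j} C(5,j)·1^j·C(9,8-j)·2^(8-j) for j from 0 to 5.
= 2304 + 23040 + 53760 + 40320 + 10080 + 672 = 130176.

130176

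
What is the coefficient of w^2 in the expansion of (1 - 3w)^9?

The general term is C(9,j)·(1)^j·(-3w)^(9-j); the w^2 term has j = 7.
C(9,7) = 36.
Coefficient = C(9,7) · (-3)^2 = 36 · 9 = 324.

324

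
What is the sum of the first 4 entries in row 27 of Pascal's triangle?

3304

1 + 27 + 351 + 2925 = 3304.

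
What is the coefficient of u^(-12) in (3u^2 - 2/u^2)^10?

General term: C(10,j)·(3u^2)^j·(-2/u^2)^(10-j), with u-exponent 2j − 2(10−j) = 4j − 20.
Set 4j − 20 = -12: j = 2.
C(10,2) = 45; 3^2 = 9; (-2)^8 = 256.
Coefficient = 45 · 9 · 256 = 103680.

103680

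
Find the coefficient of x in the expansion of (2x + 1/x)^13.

219648

General term: C(13,j)·(2x)^j·(1/x)^(13-j), with x-exponent 1j − 1(13−j) = 2j − 13.
Set 2j − 13 = 1: j = 7.
C(13,7) = 1716; 2^7 = 128; 1^6 = 1.
Coefficient = 1716 · 128 · 1 = 219648.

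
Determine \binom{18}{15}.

C(18,15) = C(18,3) by symmetry.
C(18,3) = (18·17·16) / 3! = 4896 / 6 = 816.

816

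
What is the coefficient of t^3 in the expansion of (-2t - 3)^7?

-22680

The general term is C(7,j)·(-2t)^j·(-3)^(7-j); the t^3 term has j = 3.
C(7,3) = 35.
Coefficient = C(7,3) · (-2)^3 · (-3)^4 = 35 · (-8) · 81 = -22680.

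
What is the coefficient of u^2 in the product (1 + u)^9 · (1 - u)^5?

1

Coefficient of u^2 = Σ_{j} C(9,j)·1^j·C(5,2-j)·(-1)^(2-j) for j from 0 to 2.
= 10 + (-45) + 36 = 1.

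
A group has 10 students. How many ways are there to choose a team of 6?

210

This is C(10,6) = 210.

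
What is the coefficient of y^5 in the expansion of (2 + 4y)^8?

The general term is C(8,j)·(2)^j·(4y)^(8-j); the y^5 term has j = 3.
C(8,3) = 56.
Coefficient = C(8,3) · 2^3 · 4^5 = 56 · 8 · 1024 = 458752.

458752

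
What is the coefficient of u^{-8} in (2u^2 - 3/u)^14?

193444524

General term: C(14,j)·(2u^2)^j·(-3/u)^(14-j), with u-exponent 2j − 1(14−j) = 3j − 14.
Set 3j − 14 = -8: j = 2.
C(14,2) = 91; 2^2 = 4; (-3)^12 = 531441.
Coefficient = 91 · 4 · 531441 = 193444524.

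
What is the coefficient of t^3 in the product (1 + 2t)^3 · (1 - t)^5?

-2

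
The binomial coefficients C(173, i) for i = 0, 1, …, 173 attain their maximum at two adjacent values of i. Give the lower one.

86

For odd n = 173, C(173,i) peaks at i = (n−1)/2 and (n+1)/2; the lower is 86.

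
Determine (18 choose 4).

C(18,4) = (18·17·16·15) / 4! = 73440 / 24 = 3060.

3060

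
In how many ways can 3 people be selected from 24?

2024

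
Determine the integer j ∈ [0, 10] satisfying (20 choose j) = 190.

C(20,j) increases on 0 ≤ j ≤ 10. C(20,1) = 20 and C(20,2) = 190, so j = 2.

2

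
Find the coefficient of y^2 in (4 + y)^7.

21504

The general term is C(7,j)·(4)^j·(y)^(7-j); the y^2 term has j = 5.
C(7,5) = 21.
Coefficient = C(7,5) · 4^5 = 21 · 1024 = 21504.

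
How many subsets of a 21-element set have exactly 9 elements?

293930

Choose the 9 positions: C(21,9) = 293930.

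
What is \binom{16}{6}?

C(16,6) = (16·15·14·13·12·11) / 6! = 5765760 / 720 = 8008.

8008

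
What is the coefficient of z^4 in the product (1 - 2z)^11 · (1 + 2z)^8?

64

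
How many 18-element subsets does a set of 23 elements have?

33649

C(23,18) = C(23,5) by symmetry.
C(23,5) = (23·22·21·20·19) / 5! = 4037880 / 120 = 33649.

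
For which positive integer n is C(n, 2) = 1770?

60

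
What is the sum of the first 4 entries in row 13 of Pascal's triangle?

378

1 + 13 + 78 + 286 = 378.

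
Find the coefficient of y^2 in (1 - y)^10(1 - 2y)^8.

317

Coefficient of y^2 = Σ_{j} C(10,j)·(-1)^j·C(8,2-j)·(-2)^(2-j) for j from 0 to 2.
= 112 + 160 + 45 = 317.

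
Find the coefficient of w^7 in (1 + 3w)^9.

The general term is C(9,j)·(1)^j·(3w)^(9-j); the w^7 term has j = 2.
C(9,2) = 36.
Coefficient = C(9,2) · 3^7 = 36 · 2187 = 78732.

78732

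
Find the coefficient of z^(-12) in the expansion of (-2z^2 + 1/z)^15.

-30

General term: C(15,j)·(-2z^2)^j·(1/z)^(15-j), with z-exponent 2j − 1(15−j) = 3j − 15.
Set 3j − 15 = -12: j = 1.
C(15,1) = 15; (-2)^1 = -2; 1^14 = 1.
Coefficient = 15 · (-2) · 1 = -30.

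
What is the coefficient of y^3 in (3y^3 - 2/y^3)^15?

General term: C(15,j)·(3y^3)^j·(-2/y^3)^(15-j), with y-exponent 3j − 3(15−j) = 6j − 45.
Set 6j − 45 = 3: j = 8.
C(15,8) = 6435; 3^8 = 6561; (-2)^7 = -128.
Coefficient = 6435 · 6561 · (-128) = -5404164480.

-5404164480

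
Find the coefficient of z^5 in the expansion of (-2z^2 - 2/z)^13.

-14057472

General term: C(13,j)·(-2z^2)^j·(-2/z)^(13-j), with z-exponent 2j − 1(13−j) = 3j − 13.
Set 3j − 13 = 5: j = 6.
C(13,6) = 1716; (-2)^6 = 64; (-2)^7 = -128.
Coefficient = 1716 · 64 · (-128) = -14057472.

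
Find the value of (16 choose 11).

C(16,11) = C(16,5) by symmetry.
C(16,5) = (16·15·14·13·12) / 5! = 524160 / 120 = 4368.

4368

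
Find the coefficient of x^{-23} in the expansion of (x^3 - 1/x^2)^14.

General term: C(14,j)·(x^3)^j·(-1/x^2)^(14-j), with x-exponent 3j − 2(14−j) = 5j − 28.
Set 5j − 28 = -23: j = 1.
C(14,1) = 14; 1^1 = 1; (-1)^13 = -1.
Coefficient = 14 · 1 · (-1) = -14.

-14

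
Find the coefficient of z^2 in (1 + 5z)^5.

The general term is C(5,j)·(1)^j·(5z)^(5-j); the z^2 term has j = 3.
C(5,3) = 10.
Coefficient = C(5,3) · 5^2 = 10 · 25 = 250.

250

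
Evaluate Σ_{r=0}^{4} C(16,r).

2517

1 + 16 + 120 + 560 + 1820 = 2517.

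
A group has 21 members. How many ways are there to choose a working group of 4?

5985

This is C(21,4) = 5985.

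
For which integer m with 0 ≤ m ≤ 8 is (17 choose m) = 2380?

4

C(17,m) increases on 0 ≤ m ≤ 8. C(17,3) = 680 and C(17,4) = 2380, so m = 4.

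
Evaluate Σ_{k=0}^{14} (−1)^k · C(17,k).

120

The partial alternating sum Σ_{k=0}^{14} (−1)^k C(17,k) = (−1)^14 C(16,14) = 120.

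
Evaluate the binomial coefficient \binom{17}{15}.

136

C(17,15) = C(17,2) by symmetry.
C(17,2) = (17·16) / 2! = 272 / 2 = 136.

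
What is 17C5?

6188

C(17,5) = (17·16·15·14·13) / 5! = 742560 / 120 = 6188.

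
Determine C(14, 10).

1001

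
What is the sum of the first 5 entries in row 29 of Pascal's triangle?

1 + 29 + 406 + 3654 + 23751 = 27841.

27841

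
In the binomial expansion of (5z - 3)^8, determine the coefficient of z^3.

The general term is C(8,j)·(5z)^j·(-3)^(8-j); the z^3 term has j = 3.
C(8,3) = 56.
Coefficient = C(8,3) · 5^3 · (-3)^5 = 56 · 125 · (-243) = -1701000.

-1701000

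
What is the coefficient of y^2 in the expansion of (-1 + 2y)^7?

The general term is C(7,j)·(-1)^j·(2y)^(7-j); the y^2 term has j = 5.
C(7,5) = 21.
Coefficient = C(7,5) · (-1)^5 · 2^2 = 21 · (-1) · 4 = -84.

-84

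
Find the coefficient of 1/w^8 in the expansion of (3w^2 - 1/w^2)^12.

40095

General term: C(12,j)·(3w^2)^j·(-1/w^2)^(12-j), with w-exponent 2j − 2(12−j) = 4j − 24.
Set 4j − 24 = -8: j = 4.
C(12,4) = 495; 3^4 = 81; (-1)^8 = 1.
Coefficient = 495 · 81 · 1 = 40095.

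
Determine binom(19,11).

75582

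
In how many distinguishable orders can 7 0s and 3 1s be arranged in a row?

Choose positions for the 0s: C(10,7) = 120.

120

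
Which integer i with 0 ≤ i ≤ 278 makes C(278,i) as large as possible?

139

C(278,i) is maximized at i = 278/2 = 139.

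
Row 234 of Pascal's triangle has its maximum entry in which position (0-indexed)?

C(234,j) is maximized at j = 234/2 = 117.

117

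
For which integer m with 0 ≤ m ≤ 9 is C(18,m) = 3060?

4

C(18,m) increases on 0 ≤ m ≤ 9. C(18,3) = 816 and C(18,4) = 3060, so m = 4.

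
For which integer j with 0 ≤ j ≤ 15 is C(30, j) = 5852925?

C(30,j) increases on 0 ≤ j ≤ 15. C(30,7) = 2035800 and C(30,8) = 5852925, so j = 8.

8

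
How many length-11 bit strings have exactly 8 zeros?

Choose the 8 positions: C(11,8) = 165.

165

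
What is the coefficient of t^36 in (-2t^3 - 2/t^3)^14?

229376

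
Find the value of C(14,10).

C(14,10) = C(14,4) by symmetry.
C(14,4) = (14·13·12·11) / 4! = 24024 / 24 = 1001.

1001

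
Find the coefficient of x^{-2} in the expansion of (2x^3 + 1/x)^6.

General term: C(6,j)·(2x^3)^j·(1/x)^(6-j), with x-exponent 3j − 1(6−j) = 4j − 6.
Set 4j − 6 = -2: j = 1.
C(6,1) = 6; 2^1 = 2; 1^5 = 1.
Coefficient = 6 · 2 · 1 = 12.

12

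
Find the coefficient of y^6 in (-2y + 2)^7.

896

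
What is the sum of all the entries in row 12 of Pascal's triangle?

4096

The entries of row 12 sum to 2^12 = 4096.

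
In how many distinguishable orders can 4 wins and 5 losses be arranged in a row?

126

Choose positions for the wins: C(9,4) = 126.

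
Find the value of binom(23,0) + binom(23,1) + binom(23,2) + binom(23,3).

2048

1 + 23 + 253 + 1771 = 2048.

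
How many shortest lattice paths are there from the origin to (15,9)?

Each path is a sequence of 24 steps with 15 rights: C(24,15) = 1307504.

1307504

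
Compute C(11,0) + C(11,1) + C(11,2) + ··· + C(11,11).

2048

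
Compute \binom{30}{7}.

2035800

C(30,7) = (30·29·28·27·26·25·24) / 7! = 10260432000 / 5040 = 2035800.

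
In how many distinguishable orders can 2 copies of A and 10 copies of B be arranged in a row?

Choose positions for the A's: C(12,2) = 66.

66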